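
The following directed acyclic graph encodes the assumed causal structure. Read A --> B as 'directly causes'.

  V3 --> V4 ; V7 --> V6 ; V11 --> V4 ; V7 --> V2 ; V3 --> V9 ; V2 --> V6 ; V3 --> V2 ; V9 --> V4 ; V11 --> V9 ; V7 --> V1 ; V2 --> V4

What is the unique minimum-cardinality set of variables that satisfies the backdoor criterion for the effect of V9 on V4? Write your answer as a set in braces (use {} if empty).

{V11, V3}

Variables eligible for adjustment (non-descendants of V9, excluding V9 and V4): {V1, V11, V2, V3, V6, V7}.
Backdoor paths from V9 to V4:
  P1: V9 <- V11 -> V4
  P2: V9 <- V3 -> V2 -> V4
  P3: V9 <- V3 -> V4
The empty set is not sufficient: P1 (V9 <- V11 -> V4) has no collider blocking it and no conditioned non-collider, so it is open.
Try {V11, V3}:
  P1: blocked at fork node V11 ∈ conditioning set.
  P2: blocked at fork node V3 ∈ conditioning set.
  P3: blocked at fork node V3 ∈ conditioning set.
{V11, V3} contains no descendant of V9 and blocks every backdoor path.
Every element of {V11, V3} is needed (dropping V11 leaves P1 open; dropping V3 leaves P2 open), so no proper subset is valid.
Among all size-2 subsets of the eligible variables, only {V11, V3} blocks every backdoor path, so it is the unique smallest valid adjustment set.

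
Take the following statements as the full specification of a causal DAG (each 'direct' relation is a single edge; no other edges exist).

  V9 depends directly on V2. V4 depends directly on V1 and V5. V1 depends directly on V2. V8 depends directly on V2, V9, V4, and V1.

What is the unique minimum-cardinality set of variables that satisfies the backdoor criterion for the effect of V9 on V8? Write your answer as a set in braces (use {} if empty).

{V2}

Variables eligible for adjustment (non-descendants of V9, excluding V9 and V8): {V1, V2, V4, V5}.
Backdoor paths from V9 to V8:
  P1: V9 <- V2 -> V1 -> V4 -> V8
  P2: V9 <- V2 -> V1 -> V8
  P3: V9 <- V2 -> V8
The empty set is not sufficient: P1 (V9 <- V2 -> V1 -> V4 -> V8) has no collider blocking it and no conditioned non-collider, so it is open.
Try {V2}:
  P1: blocked at fork node V2 ∈ conditioning set.
  P2: blocked at fork node V2 ∈ conditioning set.
  P3: blocked at fork node V2 ∈ conditioning set.
{V2} contains no descendant of V9 and blocks every backdoor path.
No other singleton works — e.g. {V5} leaves P1 open — so {V2} is the unique smallest valid adjustment set.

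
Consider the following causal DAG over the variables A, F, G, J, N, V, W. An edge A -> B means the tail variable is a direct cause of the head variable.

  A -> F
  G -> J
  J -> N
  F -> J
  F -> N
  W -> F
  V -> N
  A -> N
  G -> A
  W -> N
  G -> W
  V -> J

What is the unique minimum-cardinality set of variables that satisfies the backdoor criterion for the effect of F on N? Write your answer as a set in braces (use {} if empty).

Variables eligible for adjustment (non-descendants of F, excluding F and N): {A, G, V, W}.
Backdoor paths from F to N:
  P1: F <- W <- G -> A -> N
  P2: F <- W <- G -> J <- V -> N
  P3: F <- W <- G -> J -> N
  P4: F <- W -> N
  P5: F <- A <- G -> W -> N
  P6: F <- A <- G -> J <- V -> N
  P7: F <- A <- G -> J -> N
  P8: F <- A -> N
The empty set is not sufficient: P1 (F <- W <- G -> A -> N) has no collider blocking it and no conditioned non-collider, so it is open.
Try {A, W}:
  P1: blocked at chain node W ∈ conditioning set.
  P2: blocked at chain node W ∈ conditioning set.
  P3: blocked at chain node W ∈ conditioning set.
  P4: blocked at fork node W ∈ conditioning set.
  P5: blocked at chain node A ∈ conditioning set.
  P6: blocked at chain node A ∈ conditioning set.
  P7: blocked at chain node A ∈ conditioning set.
  P8: blocked at fork node A ∈ conditioning set.
{A, W} contains no descendant of F and blocks every backdoor path.
Every element of {A, W} is needed (dropping A leaves P7 open; dropping W leaves P3 open), so no proper subset is valid.
Among all size-2 subsets of the eligible variables, only {A, W} blocks every backdoor path, so it is the unique smallest valid adjustment set.

{A, W}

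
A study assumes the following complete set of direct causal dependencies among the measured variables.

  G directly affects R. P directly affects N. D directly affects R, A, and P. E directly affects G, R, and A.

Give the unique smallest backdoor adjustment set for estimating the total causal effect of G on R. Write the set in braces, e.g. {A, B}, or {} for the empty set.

{E}

Variables eligible for adjustment (non-descendants of G, excluding G and R): {A, D, E, N, P}.
Backdoor paths from G to R:
  P1: G <- E -> R
  P2: G <- E -> A <- D -> R
The empty set is not sufficient: P1 (G <- E -> R) has no collider blocking it and no conditioned non-collider, so it is open.
Try {E}:
  P1: blocked at fork node E ∈ conditioning set.
  P2: blocked at fork node E ∈ conditioning set.
{E} contains no descendant of G and blocks every backdoor path.
No other singleton works — e.g. {D} leaves P1 open — so {E} is the unique smallest valid adjustment set.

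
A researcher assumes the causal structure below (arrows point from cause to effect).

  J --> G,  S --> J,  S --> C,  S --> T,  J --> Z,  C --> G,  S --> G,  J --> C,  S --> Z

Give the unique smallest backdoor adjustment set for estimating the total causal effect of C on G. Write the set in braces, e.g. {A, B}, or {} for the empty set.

{J, S}

Variables eligible for adjustment (non-descendants of C, excluding C and G): {J, S, T, Z}.
Backdoor paths from C to G:
  P1: C <- S -> J -> G
  P2: C <- S -> Z <- J -> G
  P3: C <- S -> G
  P4: C <- J <- S -> G
  P5: C <- J -> Z <- S -> G
  P6: C <- J -> G
The empty set is not sufficient: P1 (C <- S -> J -> G) has no collider blocking it and no conditioned non-collider, so it is open.
Try {J, S}:
  P1: blocked at fork node S ∈ conditioning set.
  P2: blocked at fork node S ∈ conditioning set.
  P3: blocked at fork node S ∈ conditioning set.
  P4: blocked at chain node J ∈ conditioning set.
  P5: blocked at fork node J ∈ conditioning set.
  P6: blocked at fork node J ∈ conditioning set.
{J, S} contains no descendant of C and blocks every backdoor path.
Every element of {J, S} is needed (dropping J leaves P6 open; dropping S leaves P3 open), so no proper subset is valid.
Among all size-2 subsets of the eligible variables, only {J, S} blocks every backdoor path, so it is the unique smallest valid adjustment set.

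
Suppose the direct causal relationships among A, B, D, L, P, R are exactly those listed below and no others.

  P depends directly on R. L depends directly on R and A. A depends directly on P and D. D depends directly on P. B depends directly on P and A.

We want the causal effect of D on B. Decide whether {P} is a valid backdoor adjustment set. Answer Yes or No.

Yes

Backdoor paths from D to B (paths whose first edge points into D):
  P1: D <- P <- R -> L <- A -> B
  P2: D <- P -> A -> B
  P3: D <- P -> B
Condition 1 (no descendant of D in the set): holds — descendants of D are {A, B, L}; none are in {P}.
Condition 2 (every backdoor path blocked by {P}):
  P1: blocked at chain node P ∈ conditioning set.
  P2: blocked at fork node P ∈ conditioning set.
  P3: blocked at fork node P ∈ conditioning set.
{P} satisfies the backdoor criterion.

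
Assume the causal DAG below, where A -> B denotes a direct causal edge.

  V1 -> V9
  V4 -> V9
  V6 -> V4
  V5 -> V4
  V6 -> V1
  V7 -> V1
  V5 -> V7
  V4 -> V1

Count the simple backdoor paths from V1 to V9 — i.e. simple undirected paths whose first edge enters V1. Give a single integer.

A backdoor path from V1 to V9 is any simple undirected path whose first edge points into V1 (i.e. leaves V1 via a parent).
Parents of V1: {V4, V6, V7}.
Enumerating:
  P1: V1 <- V7 <- V5 -> V4 -> V9
  P2: V1 <- V6 -> V4 -> V9
  P3: V1 <- V4 -> V9
That exhausts the simple backdoor paths. Count: 3.

3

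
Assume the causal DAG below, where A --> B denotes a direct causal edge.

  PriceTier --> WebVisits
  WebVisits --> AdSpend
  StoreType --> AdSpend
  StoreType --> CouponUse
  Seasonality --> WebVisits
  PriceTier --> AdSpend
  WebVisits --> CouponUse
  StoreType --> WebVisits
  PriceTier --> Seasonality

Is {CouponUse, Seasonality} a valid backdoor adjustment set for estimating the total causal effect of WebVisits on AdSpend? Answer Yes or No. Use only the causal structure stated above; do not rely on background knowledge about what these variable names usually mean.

Backdoor paths from WebVisits to AdSpend (paths whose first edge points into WebVisits):
  P1: WebVisits <- PriceTier -> AdSpend
  P2: WebVisits <- Seasonality <- PriceTier -> AdSpend
  P3: WebVisits <- StoreType -> AdSpend
Condition 1 (no descendant of WebVisits in the set): FAILS — CouponUse is a descendant of WebVisits.
Condition 2 (every backdoor path blocked by {CouponUse, Seasonality}):
  P1: open — no interior node is in the conditioning set.
  P2: blocked at chain node Seasonality ∈ conditioning set.
  P3: open — no interior node is in the conditioning set.
{CouponUse, Seasonality} does not satisfy the backdoor criterion.

No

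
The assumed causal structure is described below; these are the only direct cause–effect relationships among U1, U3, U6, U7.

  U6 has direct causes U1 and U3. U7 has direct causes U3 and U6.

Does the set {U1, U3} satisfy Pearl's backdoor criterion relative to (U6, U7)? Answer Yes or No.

Backdoor paths from U6 to U7 (paths whose first edge points into U6):
  P1: U6 <- U3 -> U7
Condition 1 (no descendant of U6 in the set): holds — descendants of U6 are {U7}; none are in {U1, U3}.
Condition 2 (every backdoor path blocked by {U1, U3}):
  P1: blocked at fork node U3 ∈ conditioning set.
{U1, U3} satisfies the backdoor criterion.

Yes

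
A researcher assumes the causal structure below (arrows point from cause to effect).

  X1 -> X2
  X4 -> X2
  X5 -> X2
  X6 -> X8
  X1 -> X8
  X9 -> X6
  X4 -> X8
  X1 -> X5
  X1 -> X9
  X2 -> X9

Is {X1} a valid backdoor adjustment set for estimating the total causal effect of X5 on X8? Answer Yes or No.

Backdoor paths from X5 to X8 (paths whose first edge points into X5):
  P1: X5 <- X1 -> X2 <- X4 -> X8
  P2: X5 <- X1 -> X2 -> X9 -> X6 -> X8
  P3: X5 <- X1 -> X9 <- X2 <- X4 -> X8
  P4: X5 <- X1 -> X9 -> X6 -> X8
  P5: X5 <- X1 -> X8
Condition 1 (no descendant of X5 in the set): holds — descendants of X5 are {X2, X6, X8, X9}; none are in {X1}.
Condition 2 (every backdoor path blocked by {X1}):
  P1: blocked at fork node X1 ∈ conditioning set.
  P2: blocked at fork node X1 ∈ conditioning set.
  P3: blocked at fork node X1 ∈ conditioning set.
  P4: blocked at fork node X1 ∈ conditioning set.
  P5: blocked at fork node X1 ∈ conditioning set.
{X1} satisfies the backdoor criterion.

Yes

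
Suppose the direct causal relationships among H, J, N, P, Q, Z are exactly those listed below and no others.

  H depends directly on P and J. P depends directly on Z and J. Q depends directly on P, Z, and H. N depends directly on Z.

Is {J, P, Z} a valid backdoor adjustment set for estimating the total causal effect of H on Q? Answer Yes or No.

Yes

Backdoor paths from H to Q (paths whose first edge points into H):
  P1: H <- J -> P <- Z -> Q
  P2: H <- J -> P -> Q
  P3: H <- P <- Z -> Q
  P4: H <- P -> Q
Condition 1 (no descendant of H in the set): holds — descendants of H are {Q}; none are in {J, P, Z}.
Condition 2 (every backdoor path blocked by {J, P, Z}):
  P1: blocked at fork node J ∈ conditioning set.
  P2: blocked at fork node J ∈ conditioning set.
  P3: blocked at chain node P ∈ conditioning set.
  P4: blocked at fork node P ∈ conditioning set.
{J, P, Z} satisfies the backdoor criterion.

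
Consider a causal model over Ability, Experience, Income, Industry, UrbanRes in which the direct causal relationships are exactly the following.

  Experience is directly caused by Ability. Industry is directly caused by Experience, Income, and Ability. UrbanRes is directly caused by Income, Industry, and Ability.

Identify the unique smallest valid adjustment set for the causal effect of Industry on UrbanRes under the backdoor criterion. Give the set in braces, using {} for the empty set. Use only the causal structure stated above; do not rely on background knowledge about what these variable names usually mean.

{Ability, Income}

Variables eligible for adjustment (non-descendants of Industry, excluding Industry and UrbanRes): {Ability, Experience, Income}.
Backdoor paths from Industry to UrbanRes:
  P1: Industry <- Ability -> UrbanRes
  P2: Industry <- Income -> UrbanRes
  P3: Industry <- Experience <- Ability -> UrbanRes
The empty set is not sufficient: P1 (Industry <- Ability -> UrbanRes) has no collider blocking it and no conditioned non-collider, so it is open.
Try {Ability, Income}:
  P1: blocked at fork node Ability ∈ conditioning set.
  P2: blocked at fork node Income ∈ conditioning set.
  P3: blocked at fork node Ability ∈ conditioning set.
{Ability, Income} contains no descendant of Industry and blocks every backdoor path.
Every element of {Ability, Income} is needed (dropping Ability leaves P1 open; dropping Income leaves P2 open), so no proper subset is valid.
Among all size-2 subsets of the eligible variables, only {Ability, Income} blocks every backdoor path, so it is the unique smallest valid adjustment set.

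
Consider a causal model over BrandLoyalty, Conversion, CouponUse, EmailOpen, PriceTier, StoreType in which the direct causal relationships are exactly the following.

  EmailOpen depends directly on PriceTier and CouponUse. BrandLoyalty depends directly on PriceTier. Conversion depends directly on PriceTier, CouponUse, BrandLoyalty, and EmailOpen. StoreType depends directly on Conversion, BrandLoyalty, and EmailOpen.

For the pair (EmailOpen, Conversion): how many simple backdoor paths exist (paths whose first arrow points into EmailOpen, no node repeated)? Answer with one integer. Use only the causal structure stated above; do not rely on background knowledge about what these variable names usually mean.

A backdoor path from EmailOpen to Conversion is any simple undirected path whose first edge points into EmailOpen (i.e. leaves EmailOpen via a parent).
Parents of EmailOpen: {CouponUse, PriceTier}.
Enumerating:
  P1: EmailOpen <- CouponUse -> Conversion
  P2: EmailOpen <- PriceTier -> BrandLoyalty -> Conversion
  P3: EmailOpen <- PriceTier -> BrandLoyalty -> StoreType <- Conversion
  P4: EmailOpen <- PriceTier -> Conversion
That exhausts the simple backdoor paths. Count: 4.

4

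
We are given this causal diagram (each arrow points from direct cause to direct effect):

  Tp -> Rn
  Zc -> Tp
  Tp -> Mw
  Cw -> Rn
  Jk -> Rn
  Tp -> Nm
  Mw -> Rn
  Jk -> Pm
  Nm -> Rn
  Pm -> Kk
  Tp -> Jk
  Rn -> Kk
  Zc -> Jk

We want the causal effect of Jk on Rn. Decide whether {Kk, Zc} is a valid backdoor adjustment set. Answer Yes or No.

Backdoor paths from Jk to Rn (paths whose first edge points into Jk):
  P1: Jk <- Zc -> Tp -> Mw -> Rn
  P2: Jk <- Zc -> Tp -> Nm -> Rn
  P3: Jk <- Zc -> Tp -> Rn
  P4: Jk <- Tp -> Mw -> Rn
  P5: Jk <- Tp -> Nm -> Rn
  P6: Jk <- Tp -> Rn
Condition 1 (no descendant of Jk in the set): FAILS — Kk is a descendant of Jk.
Condition 2 (every backdoor path blocked by {Kk, Zc}):
  P1: blocked at fork node Zc ∈ conditioning set.
  P2: blocked at fork node Zc ∈ conditioning set.
  P3: blocked at fork node Zc ∈ conditioning set.
  P4: open — no interior node is in the conditioning set.
  P5: open — no interior node is in the conditioning set.
  P6: open — no interior node is in the conditioning set.
{Kk, Zc} does not satisfy the backdoor criterion.

No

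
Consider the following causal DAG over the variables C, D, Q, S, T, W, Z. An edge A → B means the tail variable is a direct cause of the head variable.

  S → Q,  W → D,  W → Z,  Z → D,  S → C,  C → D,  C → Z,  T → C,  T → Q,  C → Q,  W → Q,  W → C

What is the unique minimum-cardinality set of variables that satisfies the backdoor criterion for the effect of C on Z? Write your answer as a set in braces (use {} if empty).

Variables eligible for adjustment (non-descendants of C, excluding C and Z): {S, T, W}.
Backdoor paths from C to Z:
  P1: C <- W -> Z
  P2: C <- W -> D <- Z
  P3: C <- S -> Q <- W -> Z
  P4: C <- S -> Q <- W -> D <- Z
  P5: C <- T -> Q <- W -> Z
  P6: C <- T -> Q <- W -> D <- Z
The empty set is not sufficient: P1 (C <- W -> Z) has no collider blocking it and no conditioned non-collider, so it is open.
Try {W}:
  P1: blocked at fork node W ∈ conditioning set.
  P2: blocked at fork node W ∈ conditioning set.
  P3: blocked at collider Q (neither it nor any descendant is in the conditioning set).
  P4: blocked at collider Q (neither it nor any descendant is in the conditioning set).
  P5: blocked at collider Q (neither it nor any descendant is in the conditioning set).
  P6: blocked at collider Q (neither it nor any descendant is in the conditioning set).
{W} contains no descendant of C and blocks every backdoor path.
No other singleton works — e.g. {S} leaves P1 open — so {W} is the unique smallest valid adjustment set.

{W}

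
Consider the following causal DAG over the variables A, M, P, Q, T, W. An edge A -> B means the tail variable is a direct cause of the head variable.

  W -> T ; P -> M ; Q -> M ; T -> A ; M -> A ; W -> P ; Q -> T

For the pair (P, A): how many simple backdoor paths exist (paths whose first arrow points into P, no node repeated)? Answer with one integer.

A backdoor path from P to A is any simple undirected path whose first edge points into P (i.e. leaves P via a parent).
Parents of P: {W}.
Enumerating:
  P1: P <- W -> T <- Q -> M -> A
  P2: P <- W -> T -> A
That exhausts the simple backdoor paths. Count: 2.

2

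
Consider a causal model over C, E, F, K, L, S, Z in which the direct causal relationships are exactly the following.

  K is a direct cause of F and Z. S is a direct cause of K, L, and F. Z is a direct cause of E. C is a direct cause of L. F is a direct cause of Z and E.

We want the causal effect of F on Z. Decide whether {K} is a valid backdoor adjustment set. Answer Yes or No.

Yes

Backdoor paths from F to Z (paths whose first edge points into F):
  P1: F <- S -> K -> Z
  P2: F <- K -> Z
Condition 1 (no descendant of F in the set): holds — descendants of F are {E, Z}; none are in {K}.
Condition 2 (every backdoor path blocked by {K}):
  P1: blocked at chain node K ∈ conditioning set.
  P2: blocked at fork node K ∈ conditioning set.
{K} satisfies the backdoor criterion.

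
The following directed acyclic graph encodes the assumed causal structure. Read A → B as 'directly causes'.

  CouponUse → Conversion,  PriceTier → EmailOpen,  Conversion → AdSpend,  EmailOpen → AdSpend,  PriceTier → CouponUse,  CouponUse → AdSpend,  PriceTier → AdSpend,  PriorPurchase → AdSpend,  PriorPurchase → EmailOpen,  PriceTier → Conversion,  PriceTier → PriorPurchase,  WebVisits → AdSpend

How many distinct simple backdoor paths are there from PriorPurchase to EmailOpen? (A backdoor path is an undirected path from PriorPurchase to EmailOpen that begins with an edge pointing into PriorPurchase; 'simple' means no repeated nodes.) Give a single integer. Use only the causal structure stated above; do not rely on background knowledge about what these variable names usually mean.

A backdoor path from PriorPurchase to EmailOpen is any simple undirected path whose first edge points into PriorPurchase (i.e. leaves PriorPurchase via a parent).
Parents of PriorPurchase: {PriceTier}.
Enumerating:
  P1: PriorPurchase <- PriceTier -> CouponUse -> Conversion -> AdSpend <- EmailOpen
  P2: PriorPurchase <- PriceTier -> CouponUse -> AdSpend <- EmailOpen
  P3: PriorPurchase <- PriceTier -> Conversion <- CouponUse -> AdSpend <- EmailOpen
  P4: PriorPurchase <- PriceTier -> Conversion -> AdSpend <- EmailOpen
  P5: PriorPurchase <- PriceTier -> EmailOpen
  P6: PriorPurchase <- PriceTier -> AdSpend <- EmailOpen
That exhausts the simple backdoor paths. Count: 6.

6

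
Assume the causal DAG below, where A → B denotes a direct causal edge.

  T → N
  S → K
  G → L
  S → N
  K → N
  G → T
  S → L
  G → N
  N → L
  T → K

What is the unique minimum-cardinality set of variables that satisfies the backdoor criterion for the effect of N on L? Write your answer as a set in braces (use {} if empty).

{G, S}

Variables eligible for adjustment (non-descendants of N, excluding N and L): {G, K, S, T}.
Backdoor paths from N to L:
  P1: N <- S -> K <- T <- G -> L
  P2: N <- S -> L
  P3: N <- G -> T -> K <- S -> L
  P4: N <- G -> L
  P5: N <- T <- G -> L
  P6: N <- T -> K <- S -> L
  P7: N <- K <- S -> L
  P8: N <- K <- T <- G -> L
The empty set is not sufficient: P2 (N <- S -> L) has no collider blocking it and no conditioned non-collider, so it is open.
Try {G, S}:
  P1: blocked at fork node S ∈ conditioning set.
  P2: blocked at fork node S ∈ conditioning set.
  P3: blocked at fork node G ∈ conditioning set.
  P4: blocked at fork node G ∈ conditioning set.
  P5: blocked at fork node G ∈ conditioning set.
  P6: blocked at collider K (neither it nor any descendant is in the conditioning set).
  P7: blocked at fork node S ∈ conditioning set.
  P8: blocked at fork node G ∈ conditioning set.
{G, S} contains no descendant of N and blocks every backdoor path.
Every element of {G, S} is needed (dropping G leaves P4 open; dropping S leaves P2 open), so no proper subset is valid.
Among all size-2 subsets of the eligible variables, only {G, S} blocks every backdoor path, so it is the unique smallest valid adjustment set.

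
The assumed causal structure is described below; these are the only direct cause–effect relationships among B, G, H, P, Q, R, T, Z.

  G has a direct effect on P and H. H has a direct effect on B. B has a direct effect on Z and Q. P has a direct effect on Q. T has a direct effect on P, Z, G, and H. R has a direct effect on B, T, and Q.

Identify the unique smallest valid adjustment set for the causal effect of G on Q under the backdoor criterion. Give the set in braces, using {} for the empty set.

{T}

Variables eligible for adjustment (non-descendants of G, excluding G and Q): {R, T}.
Backdoor paths from G to Q:
  P1: G <- T <- R -> B -> Q
  P2: G <- T <- R -> Q
  P3: G <- T -> H -> B <- R -> Q
  P4: G <- T -> H -> B -> Q
  P5: G <- T -> Z <- B <- R -> Q
  P6: G <- T -> Z <- B -> Q
  P7: G <- T -> P -> Q
The empty set is not sufficient: P1 (G <- T <- R -> B -> Q) has no collider blocking it and no conditioned non-collider, so it is open.
Try {T}:
  P1: blocked at chain node T ∈ conditioning set.
  P2: blocked at chain node T ∈ conditioning set.
  P3: blocked at fork node T ∈ conditioning set.
  P4: blocked at fork node T ∈ conditioning set.
  P5: blocked at fork node T ∈ conditioning set.
  P6: blocked at fork node T ∈ conditioning set.
  P7: blocked at fork node T ∈ conditioning set.
{T} contains no descendant of G and blocks every backdoor path.
No other singleton works — e.g. {R} leaves P4 open — so {T} is the unique smallest valid adjustment set.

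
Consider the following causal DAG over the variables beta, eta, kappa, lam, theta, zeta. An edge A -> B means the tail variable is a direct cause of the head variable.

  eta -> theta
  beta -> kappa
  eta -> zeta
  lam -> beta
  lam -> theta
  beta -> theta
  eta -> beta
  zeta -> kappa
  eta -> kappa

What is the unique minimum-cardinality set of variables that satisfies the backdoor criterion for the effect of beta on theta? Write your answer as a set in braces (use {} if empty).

{eta, lam}

Variables eligible for adjustment (non-descendants of beta, excluding beta and theta): {eta, lam, zeta}.
Backdoor paths from beta to theta:
  P1: beta <- lam -> theta
  P2: beta <- eta -> theta
The empty set is not sufficient: P1 (beta <- lam -> theta) has no collider blocking it and no conditioned non-collider, so it is open.
Try {eta, lam}:
  P1: blocked at fork node lam ∈ conditioning set.
  P2: blocked at fork node eta ∈ conditioning set.
{eta, lam} contains no descendant of beta and blocks every backdoor path.
Every element of {eta, lam} is needed (dropping eta leaves P2 open; dropping lam leaves P1 open), so no proper subset is valid.
Among all size-2 subsets of the eligible variables, only {eta, lam} blocks every backdoor path, so it is the unique smallest valid adjustment set.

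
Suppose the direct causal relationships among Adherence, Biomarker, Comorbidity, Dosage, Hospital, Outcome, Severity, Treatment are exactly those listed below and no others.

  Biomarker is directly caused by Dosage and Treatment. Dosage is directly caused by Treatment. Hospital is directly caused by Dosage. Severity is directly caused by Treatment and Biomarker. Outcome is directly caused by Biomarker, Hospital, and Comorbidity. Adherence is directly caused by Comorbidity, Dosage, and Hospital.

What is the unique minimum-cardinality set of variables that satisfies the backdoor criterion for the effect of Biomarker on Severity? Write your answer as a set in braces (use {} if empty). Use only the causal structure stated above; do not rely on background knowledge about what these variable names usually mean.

{Treatment}

Variables eligible for adjustment (non-descendants of Biomarker, excluding Biomarker and Severity): {Adherence, Comorbidity, Dosage, Hospital, Treatment}.
Backdoor paths from Biomarker to Severity:
  P1: Biomarker <- Treatment -> Severity
  P2: Biomarker <- Dosage <- Treatment -> Severity
The empty set is not sufficient: P1 (Biomarker <- Treatment -> Severity) has no collider blocking it and no conditioned non-collider, so it is open.
Try {Treatment}:
  P1: blocked at fork node Treatment ∈ conditioning set.
  P2: blocked at fork node Treatment ∈ conditioning set.
{Treatment} contains no descendant of Biomarker and blocks every backdoor path.
No other singleton works — e.g. {Dosage} leaves P1 open — so {Treatment} is the unique smallest valid adjustment set.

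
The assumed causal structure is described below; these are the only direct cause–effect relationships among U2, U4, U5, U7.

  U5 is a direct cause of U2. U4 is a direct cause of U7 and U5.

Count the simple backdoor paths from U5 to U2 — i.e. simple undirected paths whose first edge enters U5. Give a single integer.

0

A backdoor path from U5 to U2 is any simple undirected path whose first edge points into U5 (i.e. leaves U5 via a parent).
Parents of U5: {U4}.
No simple path from any parent of U5 reaches U2 without revisiting U5, so there are no backdoor paths.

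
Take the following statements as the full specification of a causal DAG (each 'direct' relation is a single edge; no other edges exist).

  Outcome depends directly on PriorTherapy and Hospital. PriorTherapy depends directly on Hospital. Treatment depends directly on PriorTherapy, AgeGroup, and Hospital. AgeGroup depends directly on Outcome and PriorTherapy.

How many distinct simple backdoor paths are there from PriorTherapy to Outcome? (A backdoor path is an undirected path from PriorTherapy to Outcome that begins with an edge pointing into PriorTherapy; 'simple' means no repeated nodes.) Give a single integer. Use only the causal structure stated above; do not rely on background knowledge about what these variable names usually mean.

A backdoor path from PriorTherapy to Outcome is any simple undirected path whose first edge points into PriorTherapy (i.e. leaves PriorTherapy via a parent).
Parents of PriorTherapy: {Hospital}.
Enumerating:
  P1: PriorTherapy <- Hospital -> Outcome
  P2: PriorTherapy <- Hospital -> Treatment <- AgeGroup <- Outcome
That exhausts the simple backdoor paths. Count: 2.

2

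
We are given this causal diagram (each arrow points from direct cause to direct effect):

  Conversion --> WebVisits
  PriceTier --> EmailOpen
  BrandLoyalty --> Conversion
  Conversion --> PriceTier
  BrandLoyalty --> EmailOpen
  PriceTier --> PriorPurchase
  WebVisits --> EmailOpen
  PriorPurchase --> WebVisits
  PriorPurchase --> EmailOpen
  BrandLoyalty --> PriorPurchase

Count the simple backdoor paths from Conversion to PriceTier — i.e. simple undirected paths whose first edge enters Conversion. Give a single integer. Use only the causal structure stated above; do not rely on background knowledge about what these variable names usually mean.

A backdoor path from Conversion to PriceTier is any simple undirected path whose first edge points into Conversion (i.e. leaves Conversion via a parent).
Parents of Conversion: {BrandLoyalty}.
Enumerating:
  P1: Conversion <- BrandLoyalty -> PriorPurchase <- PriceTier
  P2: Conversion <- BrandLoyalty -> PriorPurchase -> WebVisits -> EmailOpen <- PriceTier
  P3: Conversion <- BrandLoyalty -> PriorPurchase -> EmailOpen <- PriceTier
  P4: Conversion <- BrandLoyalty -> EmailOpen <- PriceTier
  P5: Conversion <- BrandLoyalty -> EmailOpen <- PriorPurchase <- PriceTier
  P6: Conversion <- BrandLoyalty -> EmailOpen <- WebVisits <- PriorPurchase <- PriceTier
That exhausts the simple backdoor paths. Count: 6.

6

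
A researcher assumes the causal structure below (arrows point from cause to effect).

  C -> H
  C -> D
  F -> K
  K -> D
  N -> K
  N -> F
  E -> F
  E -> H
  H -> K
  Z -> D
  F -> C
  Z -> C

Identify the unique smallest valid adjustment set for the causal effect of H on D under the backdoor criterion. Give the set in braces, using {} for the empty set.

{C, E}

Variables eligible for adjustment (non-descendants of H, excluding H and D): {C, E, F, N, Z}.
Backdoor paths from H to D:
  P1: H <- E -> F <- N -> K -> D
  P2: H <- E -> F -> C <- Z -> D
  P3: H <- E -> F -> C -> D
  P4: H <- E -> F -> K -> D
  P5: H <- C <- Z -> D
  P6: H <- C <- F <- N -> K -> D
  P7: H <- C <- F -> K -> D
  P8: H <- C -> D
The empty set is not sufficient: P3 (H <- E -> F -> C -> D) has no collider blocking it and no conditioned non-collider, so it is open.
Try {C, E}:
  P1: blocked at fork node E ∈ conditioning set.
  P2: blocked at fork node E ∈ conditioning set.
  P3: blocked at fork node E ∈ conditioning set.
  P4: blocked at fork node E ∈ conditioning set.
  P5: blocked at chain node C ∈ conditioning set.
  P6: blocked at chain node C ∈ conditioning set.
  P7: blocked at chain node C ∈ conditioning set.
  P8: blocked at fork node C ∈ conditioning set.
{C, E} contains no descendant of H and blocks every backdoor path.
Every element of {C, E} is needed (dropping C leaves P5 open; dropping E leaves P1 open), so no proper subset is valid.
Among all size-2 subsets of the eligible variables, only {C, E} blocks every backdoor path, so it is the unique smallest valid adjustment set.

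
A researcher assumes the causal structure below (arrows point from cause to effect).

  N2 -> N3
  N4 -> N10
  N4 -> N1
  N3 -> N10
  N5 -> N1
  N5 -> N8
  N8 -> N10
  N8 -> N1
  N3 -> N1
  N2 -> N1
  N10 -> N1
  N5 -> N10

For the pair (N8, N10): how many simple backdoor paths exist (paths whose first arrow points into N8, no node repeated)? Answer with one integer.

5

A backdoor path from N8 to N10 is any simple undirected path whose first edge points into N8 (i.e. leaves N8 via a parent).
Parents of N8: {N5}.
Enumerating:
  P1: N8 <- N5 -> N10
  P2: N8 <- N5 -> N1 <- N4 -> N10
  P3: N8 <- N5 -> N1 <- N2 -> N3 -> N10
  P4: N8 <- N5 -> N1 <- N3 -> N10
  P5: N8 <- N5 -> N1 <- N10
That exhausts the simple backdoor paths. Count: 5.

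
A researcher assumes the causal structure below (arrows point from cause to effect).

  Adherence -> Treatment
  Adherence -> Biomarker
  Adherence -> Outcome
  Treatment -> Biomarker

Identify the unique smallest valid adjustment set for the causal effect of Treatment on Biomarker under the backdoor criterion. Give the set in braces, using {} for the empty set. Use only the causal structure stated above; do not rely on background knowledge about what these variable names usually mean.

{Adherence}

Variables eligible for adjustment (non-descendants of Treatment, excluding Treatment and Biomarker): {Adherence, Outcome}.
Backdoor paths from Treatment to Biomarker:
  P1: Treatment <- Adherence -> Biomarker
The empty set is not sufficient: P1 (Treatment <- Adherence -> Biomarker) has no collider blocking it and no conditioned non-collider, so it is open.
Try {Adherence}:
  P1: blocked at fork node Adherence ∈ conditioning set.
{Adherence} contains no descendant of Treatment and blocks every backdoor path.
No other singleton works — e.g. {Outcome} leaves P1 open — so {Adherence} is the unique smallest valid adjustment set.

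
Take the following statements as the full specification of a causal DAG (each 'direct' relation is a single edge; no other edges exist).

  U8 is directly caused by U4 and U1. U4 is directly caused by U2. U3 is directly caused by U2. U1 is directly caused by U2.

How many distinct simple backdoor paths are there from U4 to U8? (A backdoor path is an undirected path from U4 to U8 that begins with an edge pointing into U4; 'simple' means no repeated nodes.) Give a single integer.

1

A backdoor path from U4 to U8 is any simple undirected path whose first edge points into U4 (i.e. leaves U4 via a parent).
Parents of U4: {U2}.
Enumerating:
  P1: U4 <- U2 -> U1 -> U8
That exhausts the simple backdoor paths. Count: 1.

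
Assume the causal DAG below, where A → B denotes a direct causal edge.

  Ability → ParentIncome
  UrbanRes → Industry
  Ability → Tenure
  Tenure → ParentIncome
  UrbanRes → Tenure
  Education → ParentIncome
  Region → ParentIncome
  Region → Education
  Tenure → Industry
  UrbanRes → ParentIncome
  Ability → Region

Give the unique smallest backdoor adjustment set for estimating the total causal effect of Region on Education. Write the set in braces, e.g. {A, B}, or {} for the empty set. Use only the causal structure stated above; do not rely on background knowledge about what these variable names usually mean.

{}

Variables eligible for adjustment (non-descendants of Region, excluding Region and Education): {Ability, Industry, Tenure, UrbanRes}.
Backdoor paths from Region to Education:
  P1: Region <- Ability -> Tenure <- UrbanRes -> ParentIncome <- Education
  P2: Region <- Ability -> Tenure -> Industry <- UrbanRes -> ParentIncome <- Education
  P3: Region <- Ability -> Tenure -> ParentIncome <- Education
  P4: Region <- Ability -> ParentIncome <- Education
Each backdoor path contains an unconditioned collider, so every path is already blocked with the empty conditioning set:
  P1: blocked at collider Tenure (neither it nor any descendant is in the conditioning set).
  P2: blocked at collider Industry (neither it nor any descendant is in the conditioning set).
  P3: blocked at collider ParentIncome (neither it nor any descendant is in the conditioning set).
  P4: blocked at collider ParentIncome (neither it nor any descendant is in the conditioning set).
The empty set is therefore the unique smallest valid set.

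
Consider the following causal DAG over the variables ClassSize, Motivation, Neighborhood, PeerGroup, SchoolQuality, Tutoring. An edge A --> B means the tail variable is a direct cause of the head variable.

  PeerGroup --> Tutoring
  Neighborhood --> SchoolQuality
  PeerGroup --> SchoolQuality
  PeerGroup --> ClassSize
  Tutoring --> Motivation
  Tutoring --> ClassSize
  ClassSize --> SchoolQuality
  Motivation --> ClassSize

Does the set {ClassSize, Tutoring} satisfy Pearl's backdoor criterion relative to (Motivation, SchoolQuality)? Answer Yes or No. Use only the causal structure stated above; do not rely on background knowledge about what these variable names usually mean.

Backdoor paths from Motivation to SchoolQuality (paths whose first edge points into Motivation):
  P1: Motivation <- Tutoring <- PeerGroup -> ClassSize -> SchoolQuality
  P2: Motivation <- Tutoring <- PeerGroup -> SchoolQuality
  P3: Motivation <- Tutoring -> ClassSize <- PeerGroup -> SchoolQuality
  P4: Motivation <- Tutoring -> ClassSize -> SchoolQuality
Condition 1 (no descendant of Motivation in the set): FAILS — ClassSize is a descendant of Motivation.
Condition 2 (every backdoor path blocked by {ClassSize, Tutoring}):
  P1: blocked at chain node Tutoring ∈ conditioning set.
  P2: blocked at chain node Tutoring ∈ conditioning set.
  P3: blocked at fork node Tutoring ∈ conditioning set.
  P4: blocked at fork node Tutoring ∈ conditioning set.
{ClassSize, Tutoring} does not satisfy the backdoor criterion.

No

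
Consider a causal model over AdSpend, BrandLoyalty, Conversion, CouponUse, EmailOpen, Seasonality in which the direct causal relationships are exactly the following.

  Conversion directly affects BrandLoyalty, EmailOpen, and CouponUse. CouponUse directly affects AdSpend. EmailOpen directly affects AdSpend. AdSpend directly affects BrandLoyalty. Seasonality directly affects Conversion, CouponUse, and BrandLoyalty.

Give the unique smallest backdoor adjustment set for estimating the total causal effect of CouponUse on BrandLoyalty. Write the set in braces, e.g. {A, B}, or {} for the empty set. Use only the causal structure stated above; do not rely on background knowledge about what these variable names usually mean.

Variables eligible for adjustment (non-descendants of CouponUse, excluding CouponUse and BrandLoyalty): {Conversion, EmailOpen, Seasonality}.
Backdoor paths from CouponUse to BrandLoyalty:
  P1: CouponUse <- Seasonality -> Conversion -> EmailOpen -> AdSpend -> BrandLoyalty
  P2: CouponUse <- Seasonality -> Conversion -> BrandLoyalty
  P3: CouponUse <- Seasonality -> BrandLoyalty
  P4: CouponUse <- Conversion <- Seasonality -> BrandLoyalty
  P5: CouponUse <- Conversion -> EmailOpen -> AdSpend -> BrandLoyalty
  P6: CouponUse <- Conversion -> BrandLoyalty
The empty set is not sufficient: P1 (CouponUse <- Seasonality -> Conversion -> EmailOpen -> AdSpend -> BrandLoyalty) has no collider blocking it and no conditioned non-collider, so it is open.
Try {Conversion, Seasonality}:
  P1: blocked at fork node Seasonality ∈ conditioning set.
  P2: blocked at fork node Seasonality ∈ conditioning set.
  P3: blocked at fork node Seasonality ∈ conditioning set.
  P4: blocked at chain node Conversion ∈ conditioning set.
  P5: blocked at fork node Conversion ∈ conditioning set.
  P6: blocked at fork node Conversion ∈ conditioning set.
{Conversion, Seasonality} contains no descendant of CouponUse and blocks every backdoor path.
Every element of {Conversion, Seasonality} is needed (dropping Conversion leaves P5 open; dropping Seasonality leaves P3 open), so no proper subset is valid.
Among all size-2 subsets of the eligible variables, only {Conversion, Seasonality} blocks every backdoor path, so it is the unique smallest valid adjustment set.

{Conversion, Seasonality}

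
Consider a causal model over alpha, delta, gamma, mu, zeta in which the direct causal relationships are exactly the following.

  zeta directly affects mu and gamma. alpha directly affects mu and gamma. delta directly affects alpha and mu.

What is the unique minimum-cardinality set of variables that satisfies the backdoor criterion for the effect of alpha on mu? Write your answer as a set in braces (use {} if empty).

{delta}

Variables eligible for adjustment (non-descendants of alpha, excluding alpha and mu): {delta, zeta}.
Backdoor paths from alpha to mu:
  P1: alpha <- delta -> mu
The empty set is not sufficient: P1 (alpha <- delta -> mu) has no collider blocking it and no conditioned non-collider, so it is open.
Try {delta}:
  P1: blocked at fork node delta ∈ conditioning set.
{delta} contains no descendant of alpha and blocks every backdoor path.
No other singleton works — e.g. {zeta} leaves P1 open — so {delta} is the unique smallest valid adjustment set.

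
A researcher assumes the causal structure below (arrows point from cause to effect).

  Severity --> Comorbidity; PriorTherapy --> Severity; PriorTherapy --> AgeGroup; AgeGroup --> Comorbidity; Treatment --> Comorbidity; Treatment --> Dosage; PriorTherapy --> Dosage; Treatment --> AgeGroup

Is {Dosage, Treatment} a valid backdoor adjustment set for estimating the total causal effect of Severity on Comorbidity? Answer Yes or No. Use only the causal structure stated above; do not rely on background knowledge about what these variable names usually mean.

Backdoor paths from Severity to Comorbidity (paths whose first edge points into Severity):
  P1: Severity <- PriorTherapy -> Dosage <- Treatment -> AgeGroup -> Comorbidity
  P2: Severity <- PriorTherapy -> Dosage <- Treatment -> Comorbidity
  P3: Severity <- PriorTherapy -> AgeGroup <- Treatment -> Comorbidity
  P4: Severity <- PriorTherapy -> AgeGroup -> Comorbidity
Condition 1 (no descendant of Severity in the set): holds — descendants of Severity are {Comorbidity}; none are in {Dosage, Treatment}.
Condition 2 (every backdoor path blocked by {Dosage, Treatment}):
  P1: blocked at fork node Treatment ∈ conditioning set.
  P2: blocked at fork node Treatment ∈ conditioning set.
  P3: blocked at collider AgeGroup (neither it nor any descendant is in the conditioning set).
  P4: open — no interior node is in the conditioning set.
{Dosage, Treatment} does not satisfy the backdoor criterion.

No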